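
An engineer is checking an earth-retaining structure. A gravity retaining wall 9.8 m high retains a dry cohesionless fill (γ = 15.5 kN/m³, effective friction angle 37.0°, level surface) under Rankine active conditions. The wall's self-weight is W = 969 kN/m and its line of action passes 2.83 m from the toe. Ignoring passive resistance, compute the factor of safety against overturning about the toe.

K_a = tan²(45° − 37.0°/2) = 0.2486.
P_a = ½K_aγH² = 0.5×0.2486×15.5×9.8² = 185.0 kN/m, acting at H/3 = 3.267 m above the base.
Overturning moment M_o = P_a × H/3 = 185.0 × 3.267 = 604.4.
Resisting moment M_r = W × 2.83 = 969 × 2.83 = 2742.
FS_overturning = M_r/M_o = 2742/604.4 = 4.537.

4.54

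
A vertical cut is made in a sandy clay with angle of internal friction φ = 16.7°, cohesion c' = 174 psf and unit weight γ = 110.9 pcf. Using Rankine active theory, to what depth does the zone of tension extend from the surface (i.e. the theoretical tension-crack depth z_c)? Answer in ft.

4.22 ft

K_a = tan²(45° − 16.7°/2) = 0.5536; √K_a = 0.7440.
The active pressure is zero where K_a γ z = 2c√K_a, so z_c = 2c/(γ√K_a) = 2×174/(110.9×0.7440) = 4.218 ft.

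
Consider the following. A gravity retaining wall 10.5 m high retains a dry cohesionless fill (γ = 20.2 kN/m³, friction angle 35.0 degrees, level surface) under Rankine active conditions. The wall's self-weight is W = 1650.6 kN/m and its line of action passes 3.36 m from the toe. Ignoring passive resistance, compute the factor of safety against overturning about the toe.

K_a = tan²(45° − 35.0°/2) = 0.2710.
P_a = ½K_aγH² = 0.5×0.2710×20.2×10.5² = 301.8 kN/m, acting at H/3 = 3.500 m above the base.
Overturning moment M_o = P_a × H/3 = 301.8 × 3.500 = 1056.
Resisting moment M_r = W × 3.36 = 1650.6 × 3.36 = 5546.
FS_overturning = M_r/M_o = 5546/1056 = 5.251.

5.25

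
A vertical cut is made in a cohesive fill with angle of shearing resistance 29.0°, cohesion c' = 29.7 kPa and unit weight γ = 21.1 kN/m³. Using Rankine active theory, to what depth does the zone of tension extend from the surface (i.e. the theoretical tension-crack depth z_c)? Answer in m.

4.78 m

K_a = tan²(45° − 29.0°/2) = 0.3470; √K_a = 0.5890.
The active pressure is zero where K_a γ z = 2c√K_a, so z_c = 2c/(γ√K_a) = 2×29.7/(21.1×0.5890) = 4.779 m.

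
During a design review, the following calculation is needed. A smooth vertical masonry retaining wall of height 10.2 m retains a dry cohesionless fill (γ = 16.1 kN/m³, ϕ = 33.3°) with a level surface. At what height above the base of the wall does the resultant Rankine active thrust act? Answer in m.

3.40 m

K_a = 0.2911.
The pressure distribution is triangular, so the resultant acts at H/3 above the base = 10.2/3 = 3.400 m.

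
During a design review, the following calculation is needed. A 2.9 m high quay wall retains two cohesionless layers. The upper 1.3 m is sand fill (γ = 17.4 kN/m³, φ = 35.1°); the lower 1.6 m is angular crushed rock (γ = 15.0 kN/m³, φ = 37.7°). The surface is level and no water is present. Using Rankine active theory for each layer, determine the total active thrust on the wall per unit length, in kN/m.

17.3 kN/m

K_a1 = tan²(45°−35.1°/2) = 0.2698; K_a2 = tan²(45°−37.7°/2) = 0.2411.
Layer 1: σ at base = K_a1 γ₁ h₁ = 6.104 kPa; P₁ = ½×6.104×1.3 = 3.967.
Layer 2: σ_v at top = γ₁h₁ = 22.62; σ_h top = K_a2×22.62 = 5.453; σ_h base = K_a2×(22.62+15.0×1.6) = 11.24.
P₂ = ½(5.453+11.24)×1.6 = 13.35. Total P_a = 3.967+13.35 = 17.32 kN/m.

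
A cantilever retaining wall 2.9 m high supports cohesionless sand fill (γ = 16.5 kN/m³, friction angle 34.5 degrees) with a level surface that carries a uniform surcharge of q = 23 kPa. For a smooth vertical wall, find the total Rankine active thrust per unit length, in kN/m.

37.7 kN/m

K_a = tan²(45° − φ/2) = 0.2768.
Soil triangle: ½ K_a γ H² = 0.5×0.2768×16.5×2.9² = 19.21 kN/m.
Surcharge rectangle: K_a q H = 0.2768×23×2.9 = 18.46 kN/m.
Total = 19.21 + 18.46 = 37.67 kN/m.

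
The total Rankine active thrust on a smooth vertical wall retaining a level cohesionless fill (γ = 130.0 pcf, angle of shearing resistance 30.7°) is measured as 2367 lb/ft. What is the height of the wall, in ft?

10.6 ft

K_a = 0.3240. P_a = ½ K_a γ H² ⇒ H = √(2P_a/(K_a γ)).
H = √(2×2367/(0.3240×130.0)) = 10.60 ft.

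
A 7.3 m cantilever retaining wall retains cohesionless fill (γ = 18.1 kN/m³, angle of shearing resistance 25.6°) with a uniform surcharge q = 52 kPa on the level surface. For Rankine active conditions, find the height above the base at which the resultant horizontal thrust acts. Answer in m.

2.97 m

K_a = 0.3966.
Triangular part P₁ = ½K_aγH² = 191.3 at H/3 = 2.433 m; rectangular part P₂ = K_a q H = 150.5 at H/2 = 3.650 m.
ȳ = (P₁·2.433 + P₂·3.650)/(P₁+P₂) = 2.969 m.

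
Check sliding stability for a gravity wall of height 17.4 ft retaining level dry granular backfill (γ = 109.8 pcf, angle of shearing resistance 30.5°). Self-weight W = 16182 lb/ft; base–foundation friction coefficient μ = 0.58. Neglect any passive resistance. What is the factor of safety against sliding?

1.73

K_a = tan²(45° − 30.5°/2) = 0.3267.
P_a = ½K_aγH² = 0.5×0.3267×109.8×17.4² = 5430 lb/ft, acting at H/3 = 5.800 ft above the base.
FS_sliding = μW / P_a = 0.58×16182 / 5430 = 1.729.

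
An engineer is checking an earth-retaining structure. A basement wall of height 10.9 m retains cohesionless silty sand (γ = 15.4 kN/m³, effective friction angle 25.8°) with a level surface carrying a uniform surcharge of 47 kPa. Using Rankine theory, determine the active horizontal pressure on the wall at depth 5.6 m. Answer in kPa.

52.4 kPa

K_a = (1 − sin φ)/(1 + sin φ) = 0.3935.
σ_v = γz + q = 15.4 × 5.6 + 47 = 133.2 kPa.
σ_h = K_a σ_v = 0.3935 × 133.2 = 52.43 kPa.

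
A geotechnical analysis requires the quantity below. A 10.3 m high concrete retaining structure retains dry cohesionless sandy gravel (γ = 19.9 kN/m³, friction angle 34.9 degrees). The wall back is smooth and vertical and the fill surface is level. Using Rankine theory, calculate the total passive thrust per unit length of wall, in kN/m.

K_p = tan²(45° + φ/2) = 3.674.
P_p = ½ K_p γ H² = 0.5 × 3.674 × 19.9 × 10.3² = 3879 kN/m.

3880 kN/m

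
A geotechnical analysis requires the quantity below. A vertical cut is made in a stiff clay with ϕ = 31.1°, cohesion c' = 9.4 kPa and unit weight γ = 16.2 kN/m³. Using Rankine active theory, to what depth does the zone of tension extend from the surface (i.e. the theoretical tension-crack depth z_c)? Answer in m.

K_a = tan²(45° − 31.1°/2) = 0.3188; √K_a = 0.5646.
The active pressure is zero where K_a γ z = 2c√K_a, so z_c = 2c/(γ√K_a) = 2×9.4/(16.2×0.5646) = 2.055 m.

2.06 m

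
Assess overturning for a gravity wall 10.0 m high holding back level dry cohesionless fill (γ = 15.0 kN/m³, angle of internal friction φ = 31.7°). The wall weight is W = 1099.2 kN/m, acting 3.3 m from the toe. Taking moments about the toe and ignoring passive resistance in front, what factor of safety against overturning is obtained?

K_a = tan²(45° − 31.7°/2) = 0.3111.
P_a = ½K_aγH² = 0.5×0.3111×15.0×10.0² = 233.3 kN/m, acting at H/3 = 3.333 m above the base.
Overturning moment M_o = P_a × H/3 = 233.3 × 3.333 = 777.7.
Resisting moment M_r = W × 3.3 = 1099.2 × 3.3 = 3627.
FS_overturning = M_r/M_o = 3627/777.7 = 4.664.

4.66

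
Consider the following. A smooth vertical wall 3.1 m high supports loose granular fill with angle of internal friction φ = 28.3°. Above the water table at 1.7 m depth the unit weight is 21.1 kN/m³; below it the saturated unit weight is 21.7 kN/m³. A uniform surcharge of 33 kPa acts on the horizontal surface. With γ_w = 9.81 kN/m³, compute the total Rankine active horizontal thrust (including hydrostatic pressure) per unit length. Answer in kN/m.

79.1 kN/m

K_a = tan²(45° − φ/2) = 0.3568.
γ' = 21.7 − 9.81 = 11.89 kN/m³. h₂ = H − d_w = 1.4 m.
σ'_h: at surface K_a·q = 11.77; at WT K_a(q+γd_w) = 24.57; at base K_a(q+γd_w+γ'h₂) = 30.51 kPa.
P₁ = ½(11.77+24.57)×1.7 = 30.89; P₂ = ½(24.57+30.51)×1.4 = 38.56; P_w = ½γ_w h₂² = 9.614.
Total = 30.89+38.56+9.614 = 79.06 kN/m.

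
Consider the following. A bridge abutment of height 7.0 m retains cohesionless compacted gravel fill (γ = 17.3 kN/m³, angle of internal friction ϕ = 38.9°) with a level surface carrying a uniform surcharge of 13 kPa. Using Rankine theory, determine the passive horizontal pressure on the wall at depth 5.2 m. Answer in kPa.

K_p = (1 + sin φ)/(1 − sin φ) = 4.376.
σ_v = γz + q = 17.3 × 5.2 + 13 = 103.0 kPa.
σ_h = K_p σ_v = 4.376 × 103.0 = 450.5 kPa.

451 kPa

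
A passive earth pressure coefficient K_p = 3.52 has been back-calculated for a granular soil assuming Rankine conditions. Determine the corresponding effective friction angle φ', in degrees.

33.9°

K_p = (1+sin φ)/(1−sin φ) ⇒ sin φ = (K_p − 1)/(K_p + 1) = 0.5575.
φ = arcsin(0.5575) = 33.88°.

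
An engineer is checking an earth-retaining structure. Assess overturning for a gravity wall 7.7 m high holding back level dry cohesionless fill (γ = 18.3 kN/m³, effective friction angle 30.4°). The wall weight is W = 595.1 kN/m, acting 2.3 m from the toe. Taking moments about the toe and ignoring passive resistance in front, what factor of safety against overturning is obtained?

3.00

K_a = tan²(45° − 30.4°/2) = 0.3280.
P_a = ½K_aγH² = 0.5×0.3280×18.3×7.7² = 177.9 kN/m, acting at H/3 = 2.567 m above the base.
Overturning moment M_o = P_a × H/3 = 177.9 × 2.567 = 456.7.
Resisting moment M_r = W × 2.3 = 595.1 × 2.3 = 1369.
FS_overturning = M_r/M_o = 1369/456.7 = 2.997.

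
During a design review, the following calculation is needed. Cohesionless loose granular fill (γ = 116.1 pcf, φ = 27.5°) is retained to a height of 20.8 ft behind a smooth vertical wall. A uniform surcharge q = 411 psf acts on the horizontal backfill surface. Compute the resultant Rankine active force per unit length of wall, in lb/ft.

K_a = tan²(45° − φ/2) = 0.3682.
Soil triangle: ½ K_a γ H² = 0.5×0.3682×116.1×20.8² = 9248 lb/ft.
Surcharge rectangle: K_a q H = 0.3682×411×20.8 = 3148 lb/ft.
Total = 9248 + 3148 = 12400 lb/ft.

12400 lb/ft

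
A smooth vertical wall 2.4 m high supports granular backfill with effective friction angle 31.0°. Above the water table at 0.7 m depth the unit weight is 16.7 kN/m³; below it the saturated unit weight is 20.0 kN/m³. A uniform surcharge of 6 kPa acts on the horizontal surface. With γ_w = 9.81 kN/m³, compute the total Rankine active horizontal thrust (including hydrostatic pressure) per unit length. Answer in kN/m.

K_a = tan²(45° − φ/2) = 0.3201.
γ' = 20.0 − 9.81 = 10.19 kN/m³. h₂ = H − d_w = 1.7 m.
σ'_h: at surface K_a·q = 1.921; at WT K_a(q+γd_w) = 5.663; at base K_a(q+γd_w+γ'h₂) = 11.21 kPa.
P₁ = ½(1.921+5.663)×0.7 = 2.654; P₂ = ½(5.663+11.21)×1.7 = 14.34; P_w = ½γ_w h₂² = 14.18.
Total = 2.654+14.34+14.18 = 31.17 kN/m.

31.2 kN/m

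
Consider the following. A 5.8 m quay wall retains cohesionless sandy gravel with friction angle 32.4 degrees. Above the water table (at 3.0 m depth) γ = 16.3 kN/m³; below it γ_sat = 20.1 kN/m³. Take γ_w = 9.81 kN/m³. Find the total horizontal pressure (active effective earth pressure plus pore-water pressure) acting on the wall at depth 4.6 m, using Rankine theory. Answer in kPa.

35.5 kPa

K_a = (1 − sin φ)/(1 + sin φ) = 0.3022.
γ' = 20.1 − 9.81 = 10.29 kN/m³.
Effective vertical stress at 4.6 m: σ'_v = 16.3×3.0 + 10.29×1.60 = 65.36 kPa.
σ'_h = K_a σ'_v = 0.3022 × 65.36 = 19.75 kPa; u = γ_w × 1.60 = 15.70 kPa.
Total σ_h = 19.75 + 15.70 = 35.45 kPa.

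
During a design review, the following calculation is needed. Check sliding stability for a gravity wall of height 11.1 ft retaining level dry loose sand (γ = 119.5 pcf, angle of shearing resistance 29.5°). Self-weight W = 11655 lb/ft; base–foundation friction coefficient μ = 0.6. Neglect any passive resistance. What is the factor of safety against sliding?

K_a = tan²(45° − 29.5°/2) = 0.3401.
P_a = ½K_aγH² = 0.5×0.3401×119.5×11.1² = 2504 lb/ft, acting at H/3 = 3.700 ft above the base.
FS_sliding = μW / P_a = 0.6×11655 / 2504 = 2.793.

2.79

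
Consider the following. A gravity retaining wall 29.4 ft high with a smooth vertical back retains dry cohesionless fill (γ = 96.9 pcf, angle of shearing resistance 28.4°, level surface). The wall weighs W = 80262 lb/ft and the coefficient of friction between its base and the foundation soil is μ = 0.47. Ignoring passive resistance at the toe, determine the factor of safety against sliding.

K_a = tan²(45° − 28.4°/2) = 0.3554.
P_a = ½K_aγH² = 0.5×0.3554×96.9×29.4² = 14880 lb/ft, acting at H/3 = 9.800 ft above the base.
FS_sliding = μW / P_a = 0.47×80262 / 14880 = 2.535.

2.53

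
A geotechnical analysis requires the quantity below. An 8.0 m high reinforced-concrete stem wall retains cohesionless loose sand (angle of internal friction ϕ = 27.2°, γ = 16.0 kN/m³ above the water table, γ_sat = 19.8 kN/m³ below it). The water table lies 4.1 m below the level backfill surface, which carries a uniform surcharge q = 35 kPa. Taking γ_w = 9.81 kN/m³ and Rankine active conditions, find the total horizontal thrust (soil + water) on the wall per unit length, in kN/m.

K_a = tan²(45° − φ/2) = 0.3726.
γ' = 19.8 − 9.81 = 9.990 kN/m³. h₂ = H − d_w = 3.9 m.
σ'_h: at surface K_a·q = 13.04; at WT K_a(q+γd_w) = 37.48; at base K_a(q+γd_w+γ'h₂) = 52.00 kPa.
P₁ = ½(13.04+37.48)×4.1 = 103.6; P₂ = ½(37.48+52.00)×3.9 = 174.5; P_w = ½γ_w h₂² = 74.61.
Total = 103.6+174.5+74.61 = 352.7 kN/m.

353 kN/m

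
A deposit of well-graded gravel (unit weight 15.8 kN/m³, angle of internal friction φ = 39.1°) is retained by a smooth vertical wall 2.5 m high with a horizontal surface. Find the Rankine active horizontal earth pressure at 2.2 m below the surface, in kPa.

7.87 kPa

K_a = (1 − sin φ)/(1 + sin φ) = 0.2265.
σ_h = K_a γ z = 0.2265 × 15.8 × 2.2 = 7.873 kPa.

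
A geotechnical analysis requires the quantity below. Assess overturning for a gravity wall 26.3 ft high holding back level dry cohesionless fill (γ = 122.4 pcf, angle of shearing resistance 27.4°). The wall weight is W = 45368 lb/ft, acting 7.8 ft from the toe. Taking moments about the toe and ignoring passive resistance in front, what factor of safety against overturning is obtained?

K_a = tan²(45° − 27.4°/2) = 0.3697.
P_a = ½K_aγH² = 0.5×0.3697×122.4×26.3² = 15650 lb/ft, acting at H/3 = 8.767 ft above the base.
Overturning moment M_o = P_a × H/3 = 15650 × 8.767 = 137200.
Resisting moment M_r = W × 7.8 = 45368 × 7.8 = 353900.
FS_overturning = M_r/M_o = 353900/137200 = 2.579.

2.58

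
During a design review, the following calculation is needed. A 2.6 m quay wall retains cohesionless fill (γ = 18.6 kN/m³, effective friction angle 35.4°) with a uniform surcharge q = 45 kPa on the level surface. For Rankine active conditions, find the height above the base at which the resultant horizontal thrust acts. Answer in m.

K_a = 0.2664.
Triangular part P₁ = ½K_aγH² = 16.75 at H/3 = 0.8667 m; rectangular part P₂ = K_a q H = 31.17 at H/2 = 1.300 m.
ȳ = (P₁·0.8667 + P₂·1.300)/(P₁+P₂) = 1.149 m.

1.15 m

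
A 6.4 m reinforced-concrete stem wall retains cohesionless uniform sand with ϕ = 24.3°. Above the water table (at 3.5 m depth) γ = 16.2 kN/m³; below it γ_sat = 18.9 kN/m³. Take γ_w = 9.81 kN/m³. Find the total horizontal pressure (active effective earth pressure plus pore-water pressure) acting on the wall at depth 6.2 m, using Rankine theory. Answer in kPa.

60.4 kPa

K_a = (1 − sin φ)/(1 + sin φ) = 0.4169.
γ' = 18.9 − 9.81 = 9.090 kN/m³.
Effective vertical stress at 6.2 m: σ'_v = 16.2×3.5 + 9.090×2.70 = 81.24 kPa.
σ'_h = K_a σ'_v = 0.4169 × 81.24 = 33.87 kPa; u = γ_w × 2.70 = 26.49 kPa.
Total σ_h = 33.87 + 26.49 = 60.36 kPa.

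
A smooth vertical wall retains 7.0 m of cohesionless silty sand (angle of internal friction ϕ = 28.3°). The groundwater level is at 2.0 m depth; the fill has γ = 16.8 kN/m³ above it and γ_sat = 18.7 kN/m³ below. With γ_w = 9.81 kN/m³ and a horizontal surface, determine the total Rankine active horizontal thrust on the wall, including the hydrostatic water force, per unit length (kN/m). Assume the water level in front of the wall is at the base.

K_a = tan²(45° − φ/2) = 0.3568.
γ' = 18.7 − 9.81 = 8.890 kN/m³. Depth below WT = 5.0 m.
σ'_h at WT = K_a γ d_w = 11.99 kPa; at base = 11.99 + K_a γ' × 5.0 = 27.85 kPa.
P₁ (0–2.0 m) = ½×11.99×2.0 = 11.99. P₂ (2.0–7.0 m) = ½(11.99+27.85)×5.0 = 99.58.
P_w = ½ γ_w h₂² = 0.5×9.81×5.0² = 122.6. Total = 11.99+99.58+122.6 = 234.2 kN/m.

234 kN/m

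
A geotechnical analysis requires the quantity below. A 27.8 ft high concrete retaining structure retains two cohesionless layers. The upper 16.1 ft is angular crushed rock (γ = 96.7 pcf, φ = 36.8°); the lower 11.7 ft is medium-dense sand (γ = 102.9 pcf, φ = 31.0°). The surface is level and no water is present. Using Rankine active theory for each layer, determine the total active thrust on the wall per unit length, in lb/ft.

K_a1 = tan²(45°−36.8°/2) = 0.2508; K_a2 = tan²(45°−31.0°/2) = 0.3201.
Layer 1: σ at base = K_a1 γ₁ h₁ = 390.4 psf; P₁ = ½×390.4×16.1 = 3143.
Layer 2: σ_v at top = γ₁h₁ = 1557; σ_h top = K_a2×1557 = 498.4; σ_h base = K_a2×(1557+102.9×11.7) = 883.7.
P₂ = ½(498.4+883.7)×11.7 = 8085. Total P_a = 3143+8085 = 11230 lb/ft.

11200 lb/ft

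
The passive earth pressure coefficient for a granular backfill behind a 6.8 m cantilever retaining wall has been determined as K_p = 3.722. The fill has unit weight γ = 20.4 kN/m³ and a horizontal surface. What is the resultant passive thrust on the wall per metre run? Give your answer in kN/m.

1760 kN/m

P = ½ K_p γ H² = 0.5 × 3.722 × 20.4 × 6.8² = 1755 kN/m.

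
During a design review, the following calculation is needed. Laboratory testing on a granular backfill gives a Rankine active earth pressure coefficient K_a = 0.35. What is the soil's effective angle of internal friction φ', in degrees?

28.8°

K_a = tan²(45° − φ/2) ⇒ 45° − φ/2 = arctan(√0.35) = 30.61°.
φ = 2(45° − 30.61°) = 28.78°.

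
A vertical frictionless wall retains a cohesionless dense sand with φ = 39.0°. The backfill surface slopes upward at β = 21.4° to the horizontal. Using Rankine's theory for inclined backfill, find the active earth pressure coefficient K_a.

0.270

K_a = cos β · (cos β − √(cos²β − cos²φ)) / (cos β + √(cos²β − cos²φ)).
cos β = 0.9311, cos φ = 0.7771, √(cos²β − cos²φ) = 0.5127.
K_a = 0.9311 × (0.9311 − 0.5127)/(0.9311 + 0.5127) = 0.2698.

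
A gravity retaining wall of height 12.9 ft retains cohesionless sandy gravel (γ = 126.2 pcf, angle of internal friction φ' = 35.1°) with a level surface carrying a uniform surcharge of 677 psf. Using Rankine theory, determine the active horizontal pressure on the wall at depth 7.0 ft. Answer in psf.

K_a = (1 − sin φ)/(1 + sin φ) = 0.2698.
σ_v = γz + q = 126.2 × 7.0 + 677 = 1560 psf.
σ_h = K_a σ_v = 0.2698 × 1560 = 421.1 psf.

421 psf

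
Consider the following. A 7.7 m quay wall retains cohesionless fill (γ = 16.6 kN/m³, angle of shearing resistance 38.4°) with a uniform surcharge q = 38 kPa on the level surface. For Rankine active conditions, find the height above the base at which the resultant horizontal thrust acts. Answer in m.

K_a = 0.2337.
Triangular part P₁ = ½K_aγH² = 115.0 at H/3 = 2.567 m; rectangular part P₂ = K_a q H = 68.38 at H/2 = 3.850 m.
ȳ = (P₁·2.567 + P₂·3.850)/(P₁+P₂) = 3.045 m.

3.05 m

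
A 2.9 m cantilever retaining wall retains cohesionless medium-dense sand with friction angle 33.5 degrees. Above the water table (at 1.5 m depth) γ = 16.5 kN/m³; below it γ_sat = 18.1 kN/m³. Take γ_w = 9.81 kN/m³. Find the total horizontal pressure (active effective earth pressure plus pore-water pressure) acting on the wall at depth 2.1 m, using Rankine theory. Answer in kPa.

14.5 kPa

K_a = (1 − sin φ)/(1 + sin φ) = 0.2887.
γ' = 18.1 − 9.81 = 8.290 kN/m³.
Effective vertical stress at 2.1 m: σ'_v = 16.5×1.5 + 8.290×0.600 = 29.72 kPa.
σ'_h = K_a σ'_v = 0.2887 × 29.72 = 8.582 kPa; u = γ_w × 0.600 = 5.886 kPa.
Total σ_h = 8.582 + 5.886 = 14.47 kPa.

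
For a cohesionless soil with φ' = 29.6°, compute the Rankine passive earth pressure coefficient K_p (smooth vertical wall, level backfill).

K_p = (1 + sin φ)/(1 − sin φ) = tan²(45° + 29.6°/2) = 2.952.

2.95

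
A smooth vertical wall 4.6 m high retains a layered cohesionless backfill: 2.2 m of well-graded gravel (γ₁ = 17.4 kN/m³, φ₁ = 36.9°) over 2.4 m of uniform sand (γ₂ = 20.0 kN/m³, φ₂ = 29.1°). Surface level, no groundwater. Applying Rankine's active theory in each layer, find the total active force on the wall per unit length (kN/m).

K_a1 = tan²(45°−36.9°/2) = 0.2497; K_a2 = tan²(45°−29.1°/2) = 0.3456.
Layer 1: σ at base = K_a1 γ₁ h₁ = 9.557 kPa; P₁ = ½×9.557×2.2 = 10.51.
Layer 2: σ_v at top = γ₁h₁ = 38.28; σ_h top = K_a2×38.28 = 13.23; σ_h base = K_a2×(38.28+20.0×2.4) = 29.82.
P₂ = ½(13.23+29.82)×2.4 = 51.66. Total P_a = 10.51+51.66 = 62.17 kN/m.

62.2 kN/m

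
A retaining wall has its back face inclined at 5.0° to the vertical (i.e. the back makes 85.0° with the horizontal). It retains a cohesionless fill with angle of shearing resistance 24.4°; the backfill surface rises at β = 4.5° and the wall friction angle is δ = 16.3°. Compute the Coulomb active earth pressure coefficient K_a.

K_a = sin²(α+φ) / [sin²α · sin(α−δ) · (1 + √{sin(φ+δ)sin(φ−β) / (sin(α−δ)sin(α+β))})²].
With α = 85.0°, φ = 24.4°, δ = 16.3°, β = 4.5°: K_a = 0.4345.

0.435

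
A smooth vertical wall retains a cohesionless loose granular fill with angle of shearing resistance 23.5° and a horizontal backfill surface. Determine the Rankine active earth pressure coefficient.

K_a = tan²(45° − φ/2) = tan²(33.25°) = 0.4298.

0.430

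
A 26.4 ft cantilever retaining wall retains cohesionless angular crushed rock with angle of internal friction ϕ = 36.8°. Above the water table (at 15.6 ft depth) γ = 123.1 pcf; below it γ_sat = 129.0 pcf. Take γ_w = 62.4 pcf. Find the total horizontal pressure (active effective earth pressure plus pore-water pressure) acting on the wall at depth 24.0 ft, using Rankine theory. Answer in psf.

K_a = (1 − sin φ)/(1 + sin φ) = 0.2508.
γ' = 129.0 − 62.4 = 66.60 pcf.
Effective vertical stress at 24.0 ft: σ'_v = 123.1×15.6 + 66.60×8.40 = 2480 psf.
σ'_h = K_a σ'_v = 0.2508 × 2480 = 621.8 psf; u = γ_w × 8.40 = 524.2 psf.
Total σ_h = 621.8 + 524.2 = 1146 psf.

1150 psf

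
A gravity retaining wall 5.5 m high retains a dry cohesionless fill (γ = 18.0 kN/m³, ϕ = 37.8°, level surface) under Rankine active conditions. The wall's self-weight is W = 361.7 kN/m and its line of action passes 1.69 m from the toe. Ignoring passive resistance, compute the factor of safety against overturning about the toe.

5.10

K_a = tan²(45° − 37.8°/2) = 0.2400.
P_a = ½K_aγH² = 0.5×0.2400×18.0×5.5² = 65.34 kN/m, acting at H/3 = 1.833 m above the base.
Overturning moment M_o = P_a × H/3 = 65.34 × 1.833 = 119.8.
Resisting moment M_r = W × 1.69 = 361.7 × 1.69 = 611.3.
FS_overturning = M_r/M_o = 611.3/119.8 = 5.103.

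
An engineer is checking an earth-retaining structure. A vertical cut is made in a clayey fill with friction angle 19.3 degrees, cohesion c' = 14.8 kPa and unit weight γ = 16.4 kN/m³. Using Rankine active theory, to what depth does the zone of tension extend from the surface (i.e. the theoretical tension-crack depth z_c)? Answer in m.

2.54 m

K_a = tan²(45° − 19.3°/2) = 0.5032; √K_a = 0.7094.
The active pressure is zero where K_a γ z = 2c√K_a, so z_c = 2c/(γ√K_a) = 2×14.8/(16.4×0.7094) = 2.544 m.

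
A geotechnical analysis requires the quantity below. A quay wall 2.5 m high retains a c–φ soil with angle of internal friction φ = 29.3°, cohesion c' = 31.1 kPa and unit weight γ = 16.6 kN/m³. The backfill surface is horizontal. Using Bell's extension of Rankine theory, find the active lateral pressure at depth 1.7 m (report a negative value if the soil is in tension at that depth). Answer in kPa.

-26.7 kPa

K_a = (1 − sin φ)/(1 + sin φ) = 0.3428.
σ_a = K_a γ z − 2c√K_a = 0.3428×16.6×1.7 − 2×31.1×0.5855 = -26.74 kPa.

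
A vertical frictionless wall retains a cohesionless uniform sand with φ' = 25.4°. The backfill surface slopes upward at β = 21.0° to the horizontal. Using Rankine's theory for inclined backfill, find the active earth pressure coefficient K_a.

0.557

K_a = cos β · (cos β − √(cos²β − cos²φ)) / (cos β + √(cos²β − cos²φ)).
cos β = 0.9336, cos φ = 0.9033, √(cos²β − cos²φ) = 0.2357.
K_a = 0.9336 × (0.9336 − 0.2357)/(0.9336 + 0.2357) = 0.5572.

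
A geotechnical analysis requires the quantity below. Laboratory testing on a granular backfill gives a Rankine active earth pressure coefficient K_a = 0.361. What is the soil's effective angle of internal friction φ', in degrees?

K_a = tan²(45° − φ/2) ⇒ 45° − φ/2 = arctan(√0.361) = 31.00°.
φ = 2(45° − 31.00°) = 28.00°.

28.0°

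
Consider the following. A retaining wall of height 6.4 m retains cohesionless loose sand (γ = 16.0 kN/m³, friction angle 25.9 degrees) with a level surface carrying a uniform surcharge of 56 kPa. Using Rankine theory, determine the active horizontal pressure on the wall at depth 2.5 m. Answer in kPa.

37.6 kPa

K_a = (1 − sin φ)/(1 + sin φ) = 0.3920.
σ_v = γz + q = 16.0 × 2.5 + 56 = 96.00 kPa.
σ_h = K_a σ_v = 0.3920 × 96.00 = 37.63 kPa.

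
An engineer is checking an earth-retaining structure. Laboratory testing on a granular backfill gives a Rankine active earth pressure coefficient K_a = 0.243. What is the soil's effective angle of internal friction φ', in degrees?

37.5°

K_a = tan²(45° − φ/2) ⇒ 45° − φ/2 = arctan(√0.243) = 26.24°.
φ = 2(45° − 26.24°) = 37.52°.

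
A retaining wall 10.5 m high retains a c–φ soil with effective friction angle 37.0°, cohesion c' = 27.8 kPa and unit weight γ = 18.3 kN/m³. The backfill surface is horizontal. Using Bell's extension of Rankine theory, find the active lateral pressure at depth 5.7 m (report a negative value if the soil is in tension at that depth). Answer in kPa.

K_a = (1 − sin φ)/(1 + sin φ) = 0.2486.
σ_a = K_a γ z − 2c√K_a = 0.2486×18.3×5.7 − 2×27.8×0.4986 = -1.791 kPa.

-1.79 kPa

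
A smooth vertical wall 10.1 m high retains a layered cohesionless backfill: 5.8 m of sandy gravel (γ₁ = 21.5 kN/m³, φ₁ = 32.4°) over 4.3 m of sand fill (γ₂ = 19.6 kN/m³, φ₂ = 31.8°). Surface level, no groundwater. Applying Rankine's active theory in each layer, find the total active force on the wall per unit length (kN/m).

332 kN/m

K_a1 = tan²(45°−32.4°/2) = 0.3022; K_a2 = tan²(45°−31.8°/2) = 0.3098.
Layer 1: σ at base = K_a1 γ₁ h₁ = 37.69 kPa; P₁ = ½×37.69×5.8 = 109.3.
Layer 2: σ_v at top = γ₁h₁ = 124.7; σ_h top = K_a2×124.7 = 38.63; σ_h base = K_a2×(124.7+19.6×4.3) = 64.74.
P₂ = ½(38.63+64.74)×4.3 = 222.3. Total P_a = 109.3+222.3 = 331.5 kN/m.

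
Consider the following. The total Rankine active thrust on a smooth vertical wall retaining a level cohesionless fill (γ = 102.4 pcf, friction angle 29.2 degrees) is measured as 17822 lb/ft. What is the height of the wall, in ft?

31.8 ft

K_a = 0.3442. P_a = ½ K_a γ H² ⇒ H = √(2P_a/(K_a γ)).
H = √(2×17822/(0.3442×102.4)) = 31.80 ft.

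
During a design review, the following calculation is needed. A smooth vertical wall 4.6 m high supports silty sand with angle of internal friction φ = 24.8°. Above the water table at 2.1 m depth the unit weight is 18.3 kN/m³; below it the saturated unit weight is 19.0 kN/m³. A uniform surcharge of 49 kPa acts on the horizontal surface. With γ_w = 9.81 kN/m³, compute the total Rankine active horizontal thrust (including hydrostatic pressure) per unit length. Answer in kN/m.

190 kN/m

K_a = tan²(45° − φ/2) = 0.4090.
γ' = 19.0 − 9.81 = 9.190 kN/m³. h₂ = H − d_w = 2.5 m.
σ'_h: at surface K_a·q = 20.04; at WT K_a(q+γd_w) = 35.76; at base K_a(q+γd_w+γ'h₂) = 45.16 kPa.
P₁ = ½(20.04+35.76)×2.1 = 58.59; P₂ = ½(35.76+45.16)×2.5 = 101.1; P_w = ½γ_w h₂² = 30.66.
Total = 58.59+101.1+30.66 = 190.4 kN/m.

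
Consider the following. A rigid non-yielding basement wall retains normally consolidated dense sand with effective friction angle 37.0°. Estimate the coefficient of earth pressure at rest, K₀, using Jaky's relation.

0.398

K₀ = 1 − sin φ' = 1 − sin 37.0° = 0.3982.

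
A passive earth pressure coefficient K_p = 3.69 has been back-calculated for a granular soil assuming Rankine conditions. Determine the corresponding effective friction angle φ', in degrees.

35.0°

K_p = (1+sin φ)/(1−sin φ) ⇒ sin φ = (K_p − 1)/(K_p + 1) = 0.5736.
φ = arcsin(0.5736) = 35.00°.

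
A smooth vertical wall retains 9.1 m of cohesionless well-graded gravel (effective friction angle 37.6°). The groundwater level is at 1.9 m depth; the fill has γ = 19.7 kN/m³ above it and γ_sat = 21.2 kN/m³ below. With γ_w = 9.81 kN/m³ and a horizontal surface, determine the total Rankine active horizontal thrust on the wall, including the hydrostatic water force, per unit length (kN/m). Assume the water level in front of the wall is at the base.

K_a = tan²(45° − φ/2) = 0.2421.
γ' = 21.2 − 9.81 = 11.39 kN/m³. Depth below WT = 7.2 m.
σ'_h at WT = K_a γ d_w = 9.063 kPa; at base = 9.063 + K_a γ' × 7.2 = 28.92 kPa.
P₁ (0–1.9 m) = ½×9.063×1.9 = 8.610. P₂ (1.9–9.1 m) = ½(9.063+28.92)×7.2 = 136.7.
P_w = ½ γ_w h₂² = 0.5×9.81×7.2² = 254.3. Total = 8.610+136.7+254.3 = 399.6 kN/m.

400 kN/m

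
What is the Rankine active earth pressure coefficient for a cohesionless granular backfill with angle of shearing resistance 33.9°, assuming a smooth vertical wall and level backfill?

K_a = (1 − sin φ)/(1 + sin φ) = (1 − sin 33.9°)/(1 + sin 33.9°) = 0.2839.

0.284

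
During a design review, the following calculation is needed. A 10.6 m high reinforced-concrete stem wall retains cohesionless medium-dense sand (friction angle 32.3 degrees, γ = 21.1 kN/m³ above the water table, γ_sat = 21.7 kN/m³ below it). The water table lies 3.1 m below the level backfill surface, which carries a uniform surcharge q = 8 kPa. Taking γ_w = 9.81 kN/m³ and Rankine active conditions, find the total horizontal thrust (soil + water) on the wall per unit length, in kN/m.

K_a = tan²(45° − φ/2) = 0.3035.
γ' = 21.7 − 9.81 = 11.89 kN/m³. h₂ = H − d_w = 7.5 m.
σ'_h: at surface K_a·q = 2.428; at WT K_a(q+γd_w) = 22.28; at base K_a(q+γd_w+γ'h₂) = 49.34 kPa.
P₁ = ½(2.428+22.28)×3.1 = 38.29; P₂ = ½(22.28+49.34)×7.5 = 268.6; P_w = ½γ_w h₂² = 275.9.
Total = 38.29+268.6+275.9 = 582.8 kN/m.

583 kN/m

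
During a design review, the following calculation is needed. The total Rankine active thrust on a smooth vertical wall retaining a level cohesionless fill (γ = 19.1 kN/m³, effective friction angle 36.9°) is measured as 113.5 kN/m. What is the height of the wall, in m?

6.90 m

K_a = 0.2497. P_a = ½ K_a γ H² ⇒ H = √(2P_a/(K_a γ)).
H = √(2×113.5/(0.2497×19.1)) = 6.899 m.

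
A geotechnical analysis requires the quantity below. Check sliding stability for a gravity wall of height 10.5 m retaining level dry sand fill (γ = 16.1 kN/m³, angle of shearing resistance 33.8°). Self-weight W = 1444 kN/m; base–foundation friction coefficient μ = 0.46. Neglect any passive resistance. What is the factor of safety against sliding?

K_a = tan²(45° − 33.8°/2) = 0.2851.
P_a = ½K_aγH² = 0.5×0.2851×16.1×10.5² = 253.0 kN/m, acting at H/3 = 3.500 m above the base.
FS_sliding = μW / P_a = 0.46×1444 / 253.0 = 2.625.

2.63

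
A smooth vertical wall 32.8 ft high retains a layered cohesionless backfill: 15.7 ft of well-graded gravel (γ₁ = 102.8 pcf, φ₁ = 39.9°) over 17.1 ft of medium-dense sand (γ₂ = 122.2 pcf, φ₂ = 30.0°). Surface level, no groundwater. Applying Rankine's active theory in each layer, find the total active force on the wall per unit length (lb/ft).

17900 lb/ft

K_a1 = tan²(45°−39.9°/2) = 0.2184; K_a2 = tan²(45°−30.0°/2) = 0.3333.
Layer 1: σ at base = K_a1 γ₁ h₁ = 352.5 psf; P₁ = ½×352.5×15.7 = 2767.
Layer 2: σ_v at top = γ₁h₁ = 1614; σ_h top = K_a2×1614 = 538.0; σ_h base = K_a2×(1614+122.2×17.1) = 1235.
P₂ = ½(538.0+1235)×17.1 = 15150. Total P_a = 2767+15150 = 17920 lb/ft.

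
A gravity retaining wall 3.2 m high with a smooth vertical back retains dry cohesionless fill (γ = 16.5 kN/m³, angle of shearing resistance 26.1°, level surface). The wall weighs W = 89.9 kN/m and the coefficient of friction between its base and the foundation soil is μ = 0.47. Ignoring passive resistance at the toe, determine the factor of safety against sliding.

K_a = tan²(45° − 26.1°/2) = 0.3889.
P_a = ½K_aγH² = 0.5×0.3889×16.5×3.2² = 32.86 kN/m, acting at H/3 = 1.067 m above the base.
FS_sliding = μW / P_a = 0.47×89.9 / 32.86 = 1.286.

1.29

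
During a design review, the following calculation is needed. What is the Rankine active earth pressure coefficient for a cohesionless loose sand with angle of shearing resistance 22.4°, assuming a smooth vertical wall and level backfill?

0.448

K_a = (1 − sin φ)/(1 + sin φ) = (1 − sin 22.4°)/(1 + sin 22.4°) = 0.4482.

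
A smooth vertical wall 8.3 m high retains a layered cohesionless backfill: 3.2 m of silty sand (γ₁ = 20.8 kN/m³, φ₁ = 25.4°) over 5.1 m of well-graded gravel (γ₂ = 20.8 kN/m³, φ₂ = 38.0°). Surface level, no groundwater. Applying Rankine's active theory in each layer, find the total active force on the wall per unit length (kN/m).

188 kN/m

K_a1 = tan²(45°−25.4°/2) = 0.3996; K_a2 = tan²(45°−38.0°/2) = 0.2379.
Layer 1: σ at base = K_a1 γ₁ h₁ = 26.60 kPa; P₁ = ½×26.60×3.2 = 42.56.
Layer 2: σ_v at top = γ₁h₁ = 66.56; σ_h top = K_a2×66.56 = 15.83; σ_h base = K_a2×(66.56+20.8×5.1) = 41.07.
P₂ = ½(15.83+41.07)×5.1 = 145.1. Total P_a = 42.56+145.1 = 187.7 kN/m.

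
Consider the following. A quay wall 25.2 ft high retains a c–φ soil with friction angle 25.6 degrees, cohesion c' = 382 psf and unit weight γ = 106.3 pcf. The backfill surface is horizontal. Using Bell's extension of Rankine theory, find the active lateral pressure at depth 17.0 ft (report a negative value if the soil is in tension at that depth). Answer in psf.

236 psf

K_a = (1 − sin φ)/(1 + sin φ) = 0.3966.
σ_a = K_a γ z − 2c√K_a = 0.3966×106.3×17.0 − 2×382×0.6297 = 235.5 psf.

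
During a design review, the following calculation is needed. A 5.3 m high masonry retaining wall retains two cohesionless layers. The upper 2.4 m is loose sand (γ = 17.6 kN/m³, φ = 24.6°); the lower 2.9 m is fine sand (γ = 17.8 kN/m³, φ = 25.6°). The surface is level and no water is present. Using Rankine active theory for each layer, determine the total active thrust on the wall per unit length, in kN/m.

99.2 kN/m

K_a1 = tan²(45°−24.6°/2) = 0.4121; K_a2 = tan²(45°−25.6°/2) = 0.3966.
Layer 1: σ at base = K_a1 γ₁ h₁ = 17.41 kPa; P₁ = ½×17.41×2.4 = 20.89.
Layer 2: σ_v at top = γ₁h₁ = 42.24; σ_h top = K_a2×42.24 = 16.75; σ_h base = K_a2×(42.24+17.8×2.9) = 37.22.
P₂ = ½(16.75+37.22)×2.9 = 78.26. Total P_a = 20.89+78.26 = 99.15 kN/m.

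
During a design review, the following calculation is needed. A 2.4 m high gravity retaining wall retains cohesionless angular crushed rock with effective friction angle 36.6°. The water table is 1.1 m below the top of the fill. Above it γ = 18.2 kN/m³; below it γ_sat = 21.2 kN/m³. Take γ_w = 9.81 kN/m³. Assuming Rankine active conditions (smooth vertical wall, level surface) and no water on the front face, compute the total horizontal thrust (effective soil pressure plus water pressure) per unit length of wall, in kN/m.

20.1 kN/m

K_a = tan²(45° − φ/2) = 0.2530.
γ' = 21.2 − 9.81 = 11.39 kN/m³. Depth below WT = 1.3 m.
σ'_h at WT = K_a γ d_w = 5.064 kPa; at base = 5.064 + K_a γ' × 1.3 = 8.810 kPa.
P₁ (0–1.1 m) = ½×5.064×1.1 = 2.785. P₂ (1.1–2.4 m) = ½(5.064+8.810)×1.3 = 9.018.
P_w = ½ γ_w h₂² = 0.5×9.81×1.3² = 8.289. Total = 2.785+9.018+8.289 = 20.09 kN/m.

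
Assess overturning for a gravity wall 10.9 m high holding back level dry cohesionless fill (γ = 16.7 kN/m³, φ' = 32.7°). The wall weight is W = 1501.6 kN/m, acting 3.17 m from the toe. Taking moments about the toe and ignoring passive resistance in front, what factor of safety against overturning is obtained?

4.42

K_a = tan²(45° − 32.7°/2) = 0.2985.
P_a = ½K_aγH² = 0.5×0.2985×16.7×10.9² = 296.1 kN/m, acting at H/3 = 3.633 m above the base.
Overturning moment M_o = P_a × H/3 = 296.1 × 3.633 = 1076.
Resisting moment M_r = W × 3.17 = 1501.6 × 3.17 = 4760.
FS_overturning = M_r/M_o = 4760/1076 = 4.424.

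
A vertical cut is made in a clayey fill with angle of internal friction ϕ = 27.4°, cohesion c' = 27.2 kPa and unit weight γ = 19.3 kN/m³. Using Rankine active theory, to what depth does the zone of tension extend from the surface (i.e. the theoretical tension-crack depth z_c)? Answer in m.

4.64 m

K_a = tan²(45° − 27.4°/2) = 0.3697; √K_a = 0.6080.
The active pressure is zero where K_a γ z = 2c√K_a, so z_c = 2c/(γ√K_a) = 2×27.2/(19.3×0.6080) = 4.636 m.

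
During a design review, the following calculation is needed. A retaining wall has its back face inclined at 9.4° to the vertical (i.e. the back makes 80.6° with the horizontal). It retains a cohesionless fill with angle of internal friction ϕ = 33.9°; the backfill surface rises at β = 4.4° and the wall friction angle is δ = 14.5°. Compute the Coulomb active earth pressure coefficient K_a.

0.348

K_a = sin²(α+φ) / [sin²α · sin(α−δ) · (1 + √{sin(φ+δ)sin(φ−β) / (sin(α−δ)sin(α+β))})²].
With α = 80.6°, φ = 33.9°, δ = 14.5°, β = 4.4°: K_a = 0.3477.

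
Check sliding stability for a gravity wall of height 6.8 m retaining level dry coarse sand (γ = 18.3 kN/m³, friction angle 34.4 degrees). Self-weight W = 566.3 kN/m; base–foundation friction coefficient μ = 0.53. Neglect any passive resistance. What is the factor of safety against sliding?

K_a = tan²(45° − 34.4°/2) = 0.2780.
P_a = ½K_aγH² = 0.5×0.2780×18.3×6.8² = 117.6 kN/m, acting at H/3 = 2.267 m above the base.
FS_sliding = μW / P_a = 0.53×566.3 / 117.6 = 2.552.

2.55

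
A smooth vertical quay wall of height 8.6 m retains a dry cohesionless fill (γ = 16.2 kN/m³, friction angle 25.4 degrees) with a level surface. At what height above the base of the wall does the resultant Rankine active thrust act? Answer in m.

2.87 m

K_a = 0.3996.
The pressure distribution is triangular, so the resultant acts at H/3 above the base = 8.6/3 = 2.867 m.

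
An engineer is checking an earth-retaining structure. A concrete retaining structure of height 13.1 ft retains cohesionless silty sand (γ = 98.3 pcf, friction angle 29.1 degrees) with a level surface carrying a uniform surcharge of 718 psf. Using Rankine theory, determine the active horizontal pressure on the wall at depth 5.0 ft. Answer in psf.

418 psf

K_a = (1 − sin φ)/(1 + sin φ) = 0.3456.
σ_v = γz + q = 98.3 × 5.0 + 718 = 1210 psf.
σ_h = K_a σ_v = 0.3456 × 1210 = 418.0 psf.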